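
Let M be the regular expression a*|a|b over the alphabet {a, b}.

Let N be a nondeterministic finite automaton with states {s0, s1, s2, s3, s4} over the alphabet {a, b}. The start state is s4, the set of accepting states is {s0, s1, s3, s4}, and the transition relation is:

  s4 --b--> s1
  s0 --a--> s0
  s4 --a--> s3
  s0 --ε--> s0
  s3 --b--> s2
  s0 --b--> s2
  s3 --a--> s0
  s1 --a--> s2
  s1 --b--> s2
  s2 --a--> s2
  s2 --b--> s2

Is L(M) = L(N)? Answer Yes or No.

Yes

Converting the expression M to a DFA (subset construction, then merging equivalent states) gives the minimal DFA with states {m0, m1, m2, m3}, start state m0, accepting states {m0, m1, m2} and transitions m0: a→m1, b→m2; m1: a→m1, b→m3; m2: a→m3, b→m3; m3: a→m3, b→m3.
Exploring the product automaton M × N from the start pair (m0, s4), following both machines on each input symbol, reaches 5 state pairs: (m0, s4), (m1, s3), (m2, s1), (m1, s0), (m3, s2).
M accepts in {m0, m1, m2} and N accepts in {s0, s1, s3, s4}. In every reachable pair the two components are either both accepting — (m0, s4), (m1, s3), (m2, s1), (m1, s0) — or both non-accepting, so no string is accepted by exactly one of the machines: L(M) \ L(N) and L(N) \ L(M) are both empty.
Hence every string is accepted by M iff it is accepted by N, and the two languages coincide.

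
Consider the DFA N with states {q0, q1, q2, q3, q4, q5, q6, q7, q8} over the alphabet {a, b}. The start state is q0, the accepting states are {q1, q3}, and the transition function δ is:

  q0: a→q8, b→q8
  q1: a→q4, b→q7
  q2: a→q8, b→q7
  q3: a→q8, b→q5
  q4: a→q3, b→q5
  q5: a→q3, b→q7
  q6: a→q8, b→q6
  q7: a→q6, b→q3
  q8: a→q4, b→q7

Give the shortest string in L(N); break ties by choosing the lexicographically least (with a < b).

A breadth-first search from q0 reaches an accepting state first via the path q0 → q8 → q4 → q3 on input aaa.
No string of length < 3 is accepted (BFS exhausts all shorter strings without reaching an accepting state), and aaa is the lexicographically least accepting string of length 3.

aaa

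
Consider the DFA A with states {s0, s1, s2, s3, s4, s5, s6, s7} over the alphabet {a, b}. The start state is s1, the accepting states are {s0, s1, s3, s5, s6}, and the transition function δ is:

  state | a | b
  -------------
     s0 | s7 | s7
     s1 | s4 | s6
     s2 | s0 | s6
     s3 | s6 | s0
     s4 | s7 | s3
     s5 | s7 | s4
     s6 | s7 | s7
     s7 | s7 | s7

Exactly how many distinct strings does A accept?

5

The useful subgraph on states {s0, s1, s3, s4, s6} is acyclic, so L(A) is finite; the longest accepting path visits 4 useful states, giving maximum string length 3.
Counting accepting paths from s1 by length: 1 of length 0, 1 of length 1, 1 of length 2, 2 of length 3. Total 5.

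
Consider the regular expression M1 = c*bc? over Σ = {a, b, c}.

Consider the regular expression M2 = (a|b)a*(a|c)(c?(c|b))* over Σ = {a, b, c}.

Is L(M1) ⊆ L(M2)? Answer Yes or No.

No

The string b is in L(M1) but not in L(M2).
So L(M1) ⊄ L(M2).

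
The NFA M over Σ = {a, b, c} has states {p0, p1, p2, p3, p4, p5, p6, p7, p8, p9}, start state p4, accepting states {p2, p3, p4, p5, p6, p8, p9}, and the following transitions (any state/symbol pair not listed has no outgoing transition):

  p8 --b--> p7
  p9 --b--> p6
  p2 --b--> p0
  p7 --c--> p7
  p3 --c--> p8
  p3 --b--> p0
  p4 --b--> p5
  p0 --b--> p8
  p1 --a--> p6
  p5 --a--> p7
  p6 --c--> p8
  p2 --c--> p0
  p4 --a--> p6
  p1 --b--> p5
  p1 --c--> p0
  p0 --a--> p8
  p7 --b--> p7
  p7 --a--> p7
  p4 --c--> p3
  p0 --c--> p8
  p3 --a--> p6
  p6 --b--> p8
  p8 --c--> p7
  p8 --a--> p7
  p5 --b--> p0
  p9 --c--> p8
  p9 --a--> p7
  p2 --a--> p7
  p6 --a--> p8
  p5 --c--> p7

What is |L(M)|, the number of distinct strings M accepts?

The useful subgraph on states {p0, p3, p4, p5, p6, p8} is acyclic, so L(M) is finite; the longest accepting path visits 4 useful states, giving maximum string length 3.
Counting accepting paths from p4 by length: 1 of length 0, 3 of length 1, 5 of length 2, 9 of length 3. Total 18.

18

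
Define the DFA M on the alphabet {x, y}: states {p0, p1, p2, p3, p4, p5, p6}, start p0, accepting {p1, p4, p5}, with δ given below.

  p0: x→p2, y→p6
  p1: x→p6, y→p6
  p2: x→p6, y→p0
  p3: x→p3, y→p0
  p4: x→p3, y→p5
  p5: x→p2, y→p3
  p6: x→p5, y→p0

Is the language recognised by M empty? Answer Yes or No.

The string yx is accepted: the run p0 → p6 → p5 ends in the accepting state p5.
Since at least one string is accepted, L(M) is not empty.

No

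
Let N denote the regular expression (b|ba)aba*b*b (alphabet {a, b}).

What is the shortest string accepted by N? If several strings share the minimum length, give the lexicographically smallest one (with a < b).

babb

By inspection of the expression, no string of length less than 4 matches, and babb is the lexicographically first match of length 4.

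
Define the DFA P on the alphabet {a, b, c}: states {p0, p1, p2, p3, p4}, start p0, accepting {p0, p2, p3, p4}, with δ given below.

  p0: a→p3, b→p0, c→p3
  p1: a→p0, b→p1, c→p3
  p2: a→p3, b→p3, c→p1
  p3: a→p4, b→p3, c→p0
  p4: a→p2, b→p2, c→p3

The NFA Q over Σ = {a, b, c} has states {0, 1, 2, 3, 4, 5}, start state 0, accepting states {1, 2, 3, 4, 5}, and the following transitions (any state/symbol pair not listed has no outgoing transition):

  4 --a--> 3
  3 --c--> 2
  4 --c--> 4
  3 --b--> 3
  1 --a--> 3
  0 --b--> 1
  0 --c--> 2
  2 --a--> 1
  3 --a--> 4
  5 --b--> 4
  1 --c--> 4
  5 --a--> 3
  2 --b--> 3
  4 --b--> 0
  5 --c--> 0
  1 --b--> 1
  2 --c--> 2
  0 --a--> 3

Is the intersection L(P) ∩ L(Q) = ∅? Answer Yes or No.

No

The string a is accepted by both P and Q.
Hence L(P) ∩ L(Q) ≠ ∅.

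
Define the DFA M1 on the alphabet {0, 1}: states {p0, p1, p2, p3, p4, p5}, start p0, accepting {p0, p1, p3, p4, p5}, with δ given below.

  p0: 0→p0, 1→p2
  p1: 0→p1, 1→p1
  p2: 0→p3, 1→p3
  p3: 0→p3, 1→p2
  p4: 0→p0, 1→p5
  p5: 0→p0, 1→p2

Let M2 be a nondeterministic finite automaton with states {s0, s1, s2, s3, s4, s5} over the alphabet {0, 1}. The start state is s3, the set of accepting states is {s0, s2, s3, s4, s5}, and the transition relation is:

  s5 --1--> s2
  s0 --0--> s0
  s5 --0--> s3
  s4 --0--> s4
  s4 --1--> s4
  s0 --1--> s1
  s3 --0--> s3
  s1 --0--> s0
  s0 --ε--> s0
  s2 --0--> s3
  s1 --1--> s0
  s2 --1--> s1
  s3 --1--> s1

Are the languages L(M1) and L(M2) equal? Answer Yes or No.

Exploring the product automaton M1 × M2 from the start pair (p0, s3), following both machines on each input symbol, reaches 3 state pairs: (p0, s3), (p2, s1), (p3, s0).
M1 accepts in {p0, p1, p3, p4, p5} and M2 accepts in {s0, s2, s3, s4, s5}. In every reachable pair the two components are either both accepting — (p0, s3), (p3, s0) — or both non-accepting, so no string is accepted by exactly one of the machines: L(M1) \ L(M2) and L(M2) \ L(M1) are both empty.
Hence every string is accepted by M1 iff it is accepted by M2, and the two languages coincide.

Yes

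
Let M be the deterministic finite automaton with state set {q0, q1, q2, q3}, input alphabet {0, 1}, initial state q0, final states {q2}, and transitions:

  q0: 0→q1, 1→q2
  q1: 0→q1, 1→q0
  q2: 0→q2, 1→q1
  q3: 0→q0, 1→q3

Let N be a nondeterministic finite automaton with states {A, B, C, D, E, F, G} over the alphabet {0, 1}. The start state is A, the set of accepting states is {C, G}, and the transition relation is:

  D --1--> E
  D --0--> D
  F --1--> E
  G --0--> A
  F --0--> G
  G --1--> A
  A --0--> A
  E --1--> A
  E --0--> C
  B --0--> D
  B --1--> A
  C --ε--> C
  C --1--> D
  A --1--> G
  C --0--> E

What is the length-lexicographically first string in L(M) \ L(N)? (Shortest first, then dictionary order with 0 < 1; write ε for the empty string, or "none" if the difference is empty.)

10

The string 10 is accepted by M but not by N.
No shorter string lies in the difference, and 10 is the lexicographically first length-2 string in L(M) \ L(N).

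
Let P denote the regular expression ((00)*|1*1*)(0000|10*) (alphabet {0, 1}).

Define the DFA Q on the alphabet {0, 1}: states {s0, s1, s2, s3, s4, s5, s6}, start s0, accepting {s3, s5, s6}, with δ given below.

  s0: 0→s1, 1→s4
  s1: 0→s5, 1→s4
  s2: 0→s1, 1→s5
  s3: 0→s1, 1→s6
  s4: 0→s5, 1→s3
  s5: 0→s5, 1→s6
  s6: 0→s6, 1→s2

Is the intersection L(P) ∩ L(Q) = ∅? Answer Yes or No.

No

The string 10 is accepted by both P and Q.
Hence L(P) ∩ L(Q) ≠ ∅.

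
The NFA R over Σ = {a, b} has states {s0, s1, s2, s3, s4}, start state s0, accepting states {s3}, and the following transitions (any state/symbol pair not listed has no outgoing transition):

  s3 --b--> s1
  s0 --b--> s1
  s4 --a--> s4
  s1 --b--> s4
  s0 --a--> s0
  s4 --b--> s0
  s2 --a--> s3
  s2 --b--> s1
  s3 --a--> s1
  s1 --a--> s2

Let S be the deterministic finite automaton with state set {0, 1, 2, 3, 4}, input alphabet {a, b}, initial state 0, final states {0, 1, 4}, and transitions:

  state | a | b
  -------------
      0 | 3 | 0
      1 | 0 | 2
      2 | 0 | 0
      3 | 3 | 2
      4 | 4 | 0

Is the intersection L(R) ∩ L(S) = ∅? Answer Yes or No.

Yes

Exploring the product automaton R × S from the start pair (s0, 0), following both machines on each input symbol, reaches 12 state pairs: (s0, 0), (s0, 3), (s1, 0), (s1, 2), (s2, 3), (s4, 0), (s2, 0), (s3, 3), (s4, 3), (s1, 3), (s0, 2), (s4, 2).
R accepts in {s3} and S accepts in {0, 1, 4}; no reachable pair has both components accepting, so no string drives both machines to acceptance simultaneously and L(R) ∩ L(S) = ∅.
So no string is accepted by both, and the intersection is empty.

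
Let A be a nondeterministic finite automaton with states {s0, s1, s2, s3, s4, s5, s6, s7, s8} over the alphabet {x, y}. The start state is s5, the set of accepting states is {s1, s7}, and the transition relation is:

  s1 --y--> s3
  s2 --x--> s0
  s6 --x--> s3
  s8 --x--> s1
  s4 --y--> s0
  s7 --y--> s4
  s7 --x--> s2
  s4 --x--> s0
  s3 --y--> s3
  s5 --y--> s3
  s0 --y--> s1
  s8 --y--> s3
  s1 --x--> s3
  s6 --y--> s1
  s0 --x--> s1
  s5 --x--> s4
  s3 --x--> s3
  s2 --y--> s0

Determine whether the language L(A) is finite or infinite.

finite

The useful states (reachable from s5 and able to reach an accepting state) are {s0, s1, s4, s5}.
Restricted to these states the transition graph has no cycle, so every accepting path has bounded length and L is finite.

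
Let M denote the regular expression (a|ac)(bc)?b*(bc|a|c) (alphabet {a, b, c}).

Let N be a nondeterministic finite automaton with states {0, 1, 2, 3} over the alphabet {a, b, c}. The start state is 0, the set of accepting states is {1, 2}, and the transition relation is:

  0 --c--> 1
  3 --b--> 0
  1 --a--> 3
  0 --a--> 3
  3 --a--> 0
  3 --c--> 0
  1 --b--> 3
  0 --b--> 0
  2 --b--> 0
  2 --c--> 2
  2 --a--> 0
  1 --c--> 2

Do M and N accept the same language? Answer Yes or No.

No

The string aa is accepted by M but rejected by N.
So L(M) ≠ L(N).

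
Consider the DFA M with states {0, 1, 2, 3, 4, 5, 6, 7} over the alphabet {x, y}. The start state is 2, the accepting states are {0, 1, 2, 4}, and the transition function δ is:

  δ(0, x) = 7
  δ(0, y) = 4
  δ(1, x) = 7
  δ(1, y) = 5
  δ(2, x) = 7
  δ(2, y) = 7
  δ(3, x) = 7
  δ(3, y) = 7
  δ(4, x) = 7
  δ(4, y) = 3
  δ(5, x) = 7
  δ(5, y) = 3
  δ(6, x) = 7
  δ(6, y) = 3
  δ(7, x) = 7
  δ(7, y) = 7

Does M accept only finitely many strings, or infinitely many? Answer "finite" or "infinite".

finite

The useful states (reachable from 2 and able to reach an accepting state) are {2}.
Restricted to these states the transition graph has no cycle, so every accepting path has bounded length and L is finite.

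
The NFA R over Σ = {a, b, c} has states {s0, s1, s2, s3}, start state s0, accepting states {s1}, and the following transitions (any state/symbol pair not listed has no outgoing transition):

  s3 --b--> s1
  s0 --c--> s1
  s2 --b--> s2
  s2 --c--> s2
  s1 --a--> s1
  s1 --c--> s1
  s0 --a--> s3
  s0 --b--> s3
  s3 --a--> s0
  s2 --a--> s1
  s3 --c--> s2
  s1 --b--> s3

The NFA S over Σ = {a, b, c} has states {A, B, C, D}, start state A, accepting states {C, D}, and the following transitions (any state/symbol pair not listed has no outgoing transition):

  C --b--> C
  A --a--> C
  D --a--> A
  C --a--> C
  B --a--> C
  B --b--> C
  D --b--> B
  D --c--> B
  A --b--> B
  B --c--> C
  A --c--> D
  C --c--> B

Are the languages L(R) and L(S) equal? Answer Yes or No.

No

The string ca is accepted by R but rejected by S.
So L(R) ≠ L(S).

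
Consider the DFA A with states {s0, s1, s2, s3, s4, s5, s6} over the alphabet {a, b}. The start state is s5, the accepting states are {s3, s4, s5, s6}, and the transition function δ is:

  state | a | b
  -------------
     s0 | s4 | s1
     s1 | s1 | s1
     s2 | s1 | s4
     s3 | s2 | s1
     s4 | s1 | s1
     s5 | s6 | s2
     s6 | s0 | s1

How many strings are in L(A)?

The useful subgraph on states {s0, s2, s4, s5, s6} is acyclic, so L(A) is finite; the longest accepting path visits 4 useful states, giving maximum string length 3.
Counting accepting paths from s5 by length: 1 of length 0, 1 of length 1, 1 of length 2, 1 of length 3. Total 4.

4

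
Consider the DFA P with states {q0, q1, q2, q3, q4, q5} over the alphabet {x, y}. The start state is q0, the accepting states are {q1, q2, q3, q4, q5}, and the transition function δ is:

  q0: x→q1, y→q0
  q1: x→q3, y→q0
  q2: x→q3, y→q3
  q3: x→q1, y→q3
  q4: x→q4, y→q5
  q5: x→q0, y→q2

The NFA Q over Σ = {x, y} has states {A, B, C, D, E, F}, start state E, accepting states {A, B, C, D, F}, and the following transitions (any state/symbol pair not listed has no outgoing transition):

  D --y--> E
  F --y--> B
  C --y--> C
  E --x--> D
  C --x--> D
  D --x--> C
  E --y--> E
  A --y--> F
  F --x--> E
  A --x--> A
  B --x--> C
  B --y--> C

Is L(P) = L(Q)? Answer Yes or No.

Exploring the product automaton P × Q from the start pair (q0, E), following both machines on each input symbol, reaches 3 state pairs: (q0, E), (q1, D), (q3, C).
P accepts in {q1, q2, q3, q4, q5} and Q accepts in {A, B, C, D, F}. In every reachable pair the two components are either both accepting — (q1, D), (q3, C) — or both non-accepting, so no string is accepted by exactly one of the machines: L(P) \ L(Q) and L(Q) \ L(P) are both empty.
Hence every string is accepted by P iff it is accepted by Q, and the two languages coincide.

Yes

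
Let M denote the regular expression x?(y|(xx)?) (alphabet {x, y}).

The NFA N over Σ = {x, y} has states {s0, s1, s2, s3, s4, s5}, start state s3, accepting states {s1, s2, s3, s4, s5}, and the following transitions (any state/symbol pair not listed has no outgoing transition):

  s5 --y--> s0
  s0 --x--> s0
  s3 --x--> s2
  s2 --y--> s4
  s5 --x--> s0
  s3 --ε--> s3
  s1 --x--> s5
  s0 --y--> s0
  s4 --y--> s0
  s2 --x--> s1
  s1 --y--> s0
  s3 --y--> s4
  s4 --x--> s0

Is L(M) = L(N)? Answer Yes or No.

Yes

Converting the expression M to a DFA (subset construction, then merging equivalent states) gives the minimal DFA with states {m0, m1, m2, m3, m4}, start state m0, accepting states {m0, m1, m2, m3} and transitions m0: x→m1, y→m2; m1: x→m3, y→m2; m2: x→m4, y→m4; m3: x→m2, y→m4; m4: x→m4, y→m4.
Exploring the product automaton M × N from the start pair (m0, s3), following both machines on each input symbol, reaches 6 state pairs: (m0, s3), (m1, s2), (m2, s4), (m3, s1), (m4, s0), (m2, s5).
M accepts in {m0, m1, m2, m3} and N accepts in {s1, s2, s3, s4, s5}. In every reachable pair the two components are either both accepting — (m0, s3), (m1, s2), (m2, s4), (m3, s1), (m2, s5) — or both non-accepting, so no string is accepted by exactly one of the machines: L(M) \ L(N) and L(N) \ L(M) are both empty.
Hence every string is accepted by M iff it is accepted by N, and the two languages coincide.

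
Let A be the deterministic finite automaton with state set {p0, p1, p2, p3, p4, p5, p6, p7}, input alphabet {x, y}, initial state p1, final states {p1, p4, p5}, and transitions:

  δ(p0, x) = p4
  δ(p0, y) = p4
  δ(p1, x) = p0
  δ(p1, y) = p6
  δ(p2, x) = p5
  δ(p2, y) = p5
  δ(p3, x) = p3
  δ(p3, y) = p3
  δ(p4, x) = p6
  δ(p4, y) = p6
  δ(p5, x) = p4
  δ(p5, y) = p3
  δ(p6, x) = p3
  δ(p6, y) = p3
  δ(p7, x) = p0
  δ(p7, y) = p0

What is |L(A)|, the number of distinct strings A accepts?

3

The useful subgraph on states {p0, p1, p4} is acyclic, so L(A) is finite; the longest accepting path visits 3 useful states, giving maximum string length 2.
Counting accepting paths from p1 by length: 1 of length 0, 2 of length 2. Total 3.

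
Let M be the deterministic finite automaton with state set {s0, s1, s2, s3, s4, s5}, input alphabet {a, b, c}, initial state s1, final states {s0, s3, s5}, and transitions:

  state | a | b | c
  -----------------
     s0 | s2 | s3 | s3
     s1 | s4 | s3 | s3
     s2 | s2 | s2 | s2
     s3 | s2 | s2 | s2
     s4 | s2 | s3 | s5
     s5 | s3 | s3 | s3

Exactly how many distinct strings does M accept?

The useful subgraph on states {s1, s3, s4, s5} is acyclic, so L(M) is finite; the longest accepting path visits 4 useful states, giving maximum string length 3.
Counting accepting paths from s1 by length: 2 of length 1, 2 of length 2, 3 of length 3. Total 7.

7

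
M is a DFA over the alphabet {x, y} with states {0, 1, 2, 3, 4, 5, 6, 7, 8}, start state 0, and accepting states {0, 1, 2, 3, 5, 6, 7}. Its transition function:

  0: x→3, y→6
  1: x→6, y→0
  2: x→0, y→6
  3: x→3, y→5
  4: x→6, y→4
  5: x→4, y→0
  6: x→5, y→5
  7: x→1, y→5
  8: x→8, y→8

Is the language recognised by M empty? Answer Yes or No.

No

The empty string ε is accepted: the run 0 ends in the accepting state 0.
Since at least one string is accepted, L(M) is not empty.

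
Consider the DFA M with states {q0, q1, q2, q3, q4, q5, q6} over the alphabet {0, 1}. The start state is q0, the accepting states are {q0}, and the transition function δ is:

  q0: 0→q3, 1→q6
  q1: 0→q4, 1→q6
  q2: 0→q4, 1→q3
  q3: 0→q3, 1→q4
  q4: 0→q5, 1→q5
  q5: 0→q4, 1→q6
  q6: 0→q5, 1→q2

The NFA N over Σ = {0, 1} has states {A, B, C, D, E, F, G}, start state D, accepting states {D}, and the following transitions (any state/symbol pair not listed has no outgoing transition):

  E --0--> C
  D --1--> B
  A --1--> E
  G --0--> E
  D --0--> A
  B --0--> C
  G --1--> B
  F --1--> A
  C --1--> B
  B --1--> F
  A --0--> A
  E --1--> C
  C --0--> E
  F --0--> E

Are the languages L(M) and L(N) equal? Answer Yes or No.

Yes

Exploring the product automaton M × N from the start pair (q0, D), following both machines on each input symbol, reaches 6 state pairs: (q0, D), (q3, A), (q6, B), (q4, E), (q5, C), (q2, F).
M accepts in {q0} and N accepts in {D}. In every reachable pair the two components are either both accepting — (q0, D) — or both non-accepting, so no string is accepted by exactly one of the machines: L(M) \ L(N) and L(N) \ L(M) are both empty.
Hence every string is accepted by M iff it is accepted by N, and the two languages coincide.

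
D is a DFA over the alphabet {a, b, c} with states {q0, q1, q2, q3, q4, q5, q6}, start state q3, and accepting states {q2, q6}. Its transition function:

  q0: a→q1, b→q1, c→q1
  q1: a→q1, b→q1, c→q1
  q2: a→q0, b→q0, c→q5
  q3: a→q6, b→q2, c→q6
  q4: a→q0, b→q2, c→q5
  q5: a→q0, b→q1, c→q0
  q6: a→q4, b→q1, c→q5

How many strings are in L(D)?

5

The useful subgraph on states {q2, q3, q4, q6} is acyclic, so L(D) is finite; the longest accepting path visits 4 useful states, giving maximum string length 3.
Counting accepting paths from q3 by length: 3 of length 1, 2 of length 3. Total 5.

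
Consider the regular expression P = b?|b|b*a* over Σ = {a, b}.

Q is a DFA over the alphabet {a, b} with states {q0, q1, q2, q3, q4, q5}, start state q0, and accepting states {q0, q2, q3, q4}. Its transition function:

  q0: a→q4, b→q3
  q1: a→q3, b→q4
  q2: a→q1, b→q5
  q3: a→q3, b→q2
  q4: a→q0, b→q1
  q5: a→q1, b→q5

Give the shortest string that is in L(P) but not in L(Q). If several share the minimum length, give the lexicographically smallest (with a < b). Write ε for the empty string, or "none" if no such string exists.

The string bba is accepted by P but not by Q.
No shorter string lies in the difference, and bba is the lexicographically first length-3 string in L(P) \ L(Q).

bba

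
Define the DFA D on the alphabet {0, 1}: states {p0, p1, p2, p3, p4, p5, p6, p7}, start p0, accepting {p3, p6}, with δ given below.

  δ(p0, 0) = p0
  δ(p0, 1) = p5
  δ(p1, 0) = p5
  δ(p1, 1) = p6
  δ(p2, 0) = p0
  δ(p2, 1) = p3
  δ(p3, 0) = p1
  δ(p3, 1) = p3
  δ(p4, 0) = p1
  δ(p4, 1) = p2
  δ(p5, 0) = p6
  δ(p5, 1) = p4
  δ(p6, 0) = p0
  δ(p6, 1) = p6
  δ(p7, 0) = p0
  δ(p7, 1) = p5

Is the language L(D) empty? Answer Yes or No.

The string 10 is accepted: the run p0 → p5 → p6 ends in the accepting state p6.
Since at least one string is accepted, L(D) is not empty.

No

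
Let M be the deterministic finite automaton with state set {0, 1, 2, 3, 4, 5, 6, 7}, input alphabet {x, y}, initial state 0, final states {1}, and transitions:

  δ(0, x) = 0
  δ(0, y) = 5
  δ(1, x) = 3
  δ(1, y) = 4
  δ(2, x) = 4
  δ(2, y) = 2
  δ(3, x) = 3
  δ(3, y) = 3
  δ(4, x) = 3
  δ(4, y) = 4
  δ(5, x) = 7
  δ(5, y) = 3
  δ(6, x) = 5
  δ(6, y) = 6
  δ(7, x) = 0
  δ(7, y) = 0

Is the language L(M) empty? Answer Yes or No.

Yes

The states reachable from the start state are {0, 3, 5, 7}.
None of the accepting states {1} is reachable, so no string is accepted and L(M) = ∅.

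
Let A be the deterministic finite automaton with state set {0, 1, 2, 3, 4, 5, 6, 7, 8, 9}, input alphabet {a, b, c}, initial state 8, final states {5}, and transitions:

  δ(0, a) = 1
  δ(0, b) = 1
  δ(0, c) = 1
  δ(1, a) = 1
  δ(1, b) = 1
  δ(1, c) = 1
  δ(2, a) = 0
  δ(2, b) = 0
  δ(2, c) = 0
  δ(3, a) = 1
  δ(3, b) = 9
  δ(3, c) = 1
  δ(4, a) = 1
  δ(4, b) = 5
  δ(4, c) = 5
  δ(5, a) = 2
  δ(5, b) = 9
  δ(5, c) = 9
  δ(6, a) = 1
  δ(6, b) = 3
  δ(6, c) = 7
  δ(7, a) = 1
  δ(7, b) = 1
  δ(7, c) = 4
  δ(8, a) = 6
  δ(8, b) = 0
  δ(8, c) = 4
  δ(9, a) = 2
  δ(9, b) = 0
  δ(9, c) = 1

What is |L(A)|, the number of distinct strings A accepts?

The useful subgraph on states {4, 5, 6, 7, 8} is acyclic, so L(A) is finite; the longest accepting path visits 5 useful states, giving maximum string length 4.
Counting accepting paths from 8 by length: 2 of length 2, 2 of length 4. Total 4.

4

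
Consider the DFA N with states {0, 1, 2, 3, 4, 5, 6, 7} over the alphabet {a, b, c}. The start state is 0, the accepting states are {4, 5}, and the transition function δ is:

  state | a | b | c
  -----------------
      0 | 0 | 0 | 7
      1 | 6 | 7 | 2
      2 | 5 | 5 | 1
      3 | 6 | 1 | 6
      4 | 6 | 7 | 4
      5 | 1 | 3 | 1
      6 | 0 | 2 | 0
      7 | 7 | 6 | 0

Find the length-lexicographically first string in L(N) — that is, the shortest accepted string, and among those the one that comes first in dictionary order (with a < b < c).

cbba

A breadth-first search from 0 reaches an accepting state first via the path 0 → 7 → 6 → 2 → 5 on input cbba.
No string of length < 4 is accepted (BFS exhausts all shorter strings without reaching an accepting state), and cbba is the lexicographically least accepting string of length 4.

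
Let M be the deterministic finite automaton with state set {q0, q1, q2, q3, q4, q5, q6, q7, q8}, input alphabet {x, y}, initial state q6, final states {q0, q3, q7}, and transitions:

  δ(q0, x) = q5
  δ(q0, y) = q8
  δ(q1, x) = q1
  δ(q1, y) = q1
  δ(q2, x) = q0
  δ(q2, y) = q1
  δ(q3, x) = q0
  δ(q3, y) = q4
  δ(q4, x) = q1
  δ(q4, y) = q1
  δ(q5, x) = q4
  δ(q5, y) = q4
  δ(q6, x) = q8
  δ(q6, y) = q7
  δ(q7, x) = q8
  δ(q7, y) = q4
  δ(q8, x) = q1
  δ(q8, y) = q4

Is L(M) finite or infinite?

The useful states (reachable from q6 and able to reach an accepting state) are {q6, q7}.
Restricted to these states the transition graph has no cycle, so every accepting path has bounded length and L is finite.

finite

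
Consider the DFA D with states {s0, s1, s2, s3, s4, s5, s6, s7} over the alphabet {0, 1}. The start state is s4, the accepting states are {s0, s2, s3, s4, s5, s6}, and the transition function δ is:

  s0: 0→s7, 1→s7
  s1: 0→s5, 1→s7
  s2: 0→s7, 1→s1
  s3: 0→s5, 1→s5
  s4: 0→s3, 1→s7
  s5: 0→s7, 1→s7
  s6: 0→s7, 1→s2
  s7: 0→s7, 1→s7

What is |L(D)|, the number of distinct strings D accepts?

4

The useful subgraph on states {s3, s4, s5} is acyclic, so L(D) is finite; the longest accepting path visits 3 useful states, giving maximum string length 2.
Counting accepting paths from s4 by length: 1 of length 0, 1 of length 1, 2 of length 2. Total 4.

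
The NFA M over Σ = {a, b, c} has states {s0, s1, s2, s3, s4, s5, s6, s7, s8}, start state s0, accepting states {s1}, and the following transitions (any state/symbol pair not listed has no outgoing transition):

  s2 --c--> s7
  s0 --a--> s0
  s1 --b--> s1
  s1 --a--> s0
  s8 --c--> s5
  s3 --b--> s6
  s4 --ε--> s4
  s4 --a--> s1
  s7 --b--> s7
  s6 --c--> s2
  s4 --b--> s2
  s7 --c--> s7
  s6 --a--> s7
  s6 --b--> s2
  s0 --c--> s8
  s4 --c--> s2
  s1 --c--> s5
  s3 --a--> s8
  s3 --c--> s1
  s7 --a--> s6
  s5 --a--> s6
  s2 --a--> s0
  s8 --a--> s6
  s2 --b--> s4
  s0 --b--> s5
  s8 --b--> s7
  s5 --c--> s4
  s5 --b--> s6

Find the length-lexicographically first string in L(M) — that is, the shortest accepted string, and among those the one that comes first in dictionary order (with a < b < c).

A breadth-first search from s0 reaches an accepting state first via the path s0 → s5 → s4 → s1 on input bca.
No string of length < 3 is accepted (BFS exhausts all shorter strings without reaching an accepting state), and bca is the lexicographically least accepting string of length 3.

bca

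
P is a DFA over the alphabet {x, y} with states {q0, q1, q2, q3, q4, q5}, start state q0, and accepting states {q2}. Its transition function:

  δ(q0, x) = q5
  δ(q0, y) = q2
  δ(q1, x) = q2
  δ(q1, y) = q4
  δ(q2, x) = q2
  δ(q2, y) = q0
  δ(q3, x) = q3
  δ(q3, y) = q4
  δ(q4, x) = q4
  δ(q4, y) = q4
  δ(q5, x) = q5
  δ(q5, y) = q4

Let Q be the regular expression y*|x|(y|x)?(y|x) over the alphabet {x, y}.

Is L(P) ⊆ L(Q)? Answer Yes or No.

No

The string yxx is in L(P) but not in L(Q).
So L(P) ⊄ L(Q).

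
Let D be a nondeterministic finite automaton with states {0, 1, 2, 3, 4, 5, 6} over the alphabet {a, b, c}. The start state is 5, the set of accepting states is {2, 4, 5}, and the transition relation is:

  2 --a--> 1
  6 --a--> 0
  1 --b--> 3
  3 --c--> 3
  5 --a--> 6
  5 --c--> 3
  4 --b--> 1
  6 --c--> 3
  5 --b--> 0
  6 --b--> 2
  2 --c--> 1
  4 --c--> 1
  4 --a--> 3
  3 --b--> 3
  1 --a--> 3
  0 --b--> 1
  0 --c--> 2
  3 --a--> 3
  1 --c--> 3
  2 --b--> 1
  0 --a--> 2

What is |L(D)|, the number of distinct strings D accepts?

6

The useful subgraph on states {0, 2, 5, 6} is acyclic, so L(D) is finite; the longest accepting path visits 4 useful states, giving maximum string length 3.
Counting accepting paths from 5 by length: 1 of length 0, 3 of length 2, 2 of length 3. Total 6.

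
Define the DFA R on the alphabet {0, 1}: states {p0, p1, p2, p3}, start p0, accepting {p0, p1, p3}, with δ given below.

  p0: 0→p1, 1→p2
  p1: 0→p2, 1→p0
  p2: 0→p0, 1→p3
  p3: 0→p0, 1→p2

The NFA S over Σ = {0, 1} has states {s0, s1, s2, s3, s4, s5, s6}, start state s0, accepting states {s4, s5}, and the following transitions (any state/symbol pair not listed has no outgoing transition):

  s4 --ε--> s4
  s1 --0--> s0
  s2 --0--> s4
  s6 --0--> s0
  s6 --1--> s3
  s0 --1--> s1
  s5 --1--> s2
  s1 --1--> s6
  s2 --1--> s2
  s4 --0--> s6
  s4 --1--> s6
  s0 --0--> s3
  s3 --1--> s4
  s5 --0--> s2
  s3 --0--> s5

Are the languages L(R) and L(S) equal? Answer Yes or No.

No

The empty string ε is accepted by R but rejected by S.
So L(R) ≠ L(S).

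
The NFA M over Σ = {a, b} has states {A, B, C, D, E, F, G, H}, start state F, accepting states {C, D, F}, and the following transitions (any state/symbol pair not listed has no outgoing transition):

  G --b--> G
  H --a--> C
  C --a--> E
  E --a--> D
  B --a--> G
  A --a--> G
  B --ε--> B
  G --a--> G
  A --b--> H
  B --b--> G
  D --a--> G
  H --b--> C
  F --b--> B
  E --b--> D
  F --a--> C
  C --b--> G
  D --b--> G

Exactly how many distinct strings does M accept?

The useful subgraph on states {C, D, E, F} is acyclic, so L(M) is finite; the longest accepting path visits 4 useful states, giving maximum string length 3.
Counting accepting paths from F by length: 1 of length 0, 1 of length 1, 2 of length 3. Total 4.

4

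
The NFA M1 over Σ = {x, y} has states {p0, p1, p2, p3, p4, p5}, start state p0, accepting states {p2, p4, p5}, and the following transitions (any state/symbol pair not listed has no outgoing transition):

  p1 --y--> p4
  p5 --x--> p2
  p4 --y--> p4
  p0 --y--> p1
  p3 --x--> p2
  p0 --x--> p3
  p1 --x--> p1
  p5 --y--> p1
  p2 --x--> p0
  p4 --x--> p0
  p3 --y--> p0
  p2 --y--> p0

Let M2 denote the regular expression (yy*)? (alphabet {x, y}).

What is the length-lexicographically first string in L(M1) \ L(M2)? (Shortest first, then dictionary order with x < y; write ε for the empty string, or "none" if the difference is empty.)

xx

The string xx is accepted by M1 but not by M2.
No shorter string lies in the difference, and xx is the lexicographically first length-2 string in L(M1) \ L(M2).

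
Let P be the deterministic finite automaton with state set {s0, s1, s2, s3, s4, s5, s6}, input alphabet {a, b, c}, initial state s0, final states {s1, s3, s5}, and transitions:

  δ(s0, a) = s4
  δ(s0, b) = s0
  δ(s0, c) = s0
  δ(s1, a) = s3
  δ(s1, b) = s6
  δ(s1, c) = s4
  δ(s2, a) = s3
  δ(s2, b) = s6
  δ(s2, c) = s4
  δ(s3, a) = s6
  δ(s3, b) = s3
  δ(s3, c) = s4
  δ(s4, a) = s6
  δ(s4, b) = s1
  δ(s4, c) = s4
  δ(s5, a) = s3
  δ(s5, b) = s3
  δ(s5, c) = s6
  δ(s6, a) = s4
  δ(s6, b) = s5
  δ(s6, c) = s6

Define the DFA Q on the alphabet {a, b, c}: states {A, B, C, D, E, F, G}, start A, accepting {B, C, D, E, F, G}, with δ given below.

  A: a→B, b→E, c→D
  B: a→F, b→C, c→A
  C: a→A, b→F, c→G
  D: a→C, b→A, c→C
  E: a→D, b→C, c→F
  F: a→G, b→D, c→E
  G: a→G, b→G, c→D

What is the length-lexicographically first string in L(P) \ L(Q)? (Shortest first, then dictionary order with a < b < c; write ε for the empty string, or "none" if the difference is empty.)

aba

The string aba is accepted by P but not by Q.
No shorter string lies in the difference, and aba is the lexicographically first length-3 string in L(P) \ L(Q).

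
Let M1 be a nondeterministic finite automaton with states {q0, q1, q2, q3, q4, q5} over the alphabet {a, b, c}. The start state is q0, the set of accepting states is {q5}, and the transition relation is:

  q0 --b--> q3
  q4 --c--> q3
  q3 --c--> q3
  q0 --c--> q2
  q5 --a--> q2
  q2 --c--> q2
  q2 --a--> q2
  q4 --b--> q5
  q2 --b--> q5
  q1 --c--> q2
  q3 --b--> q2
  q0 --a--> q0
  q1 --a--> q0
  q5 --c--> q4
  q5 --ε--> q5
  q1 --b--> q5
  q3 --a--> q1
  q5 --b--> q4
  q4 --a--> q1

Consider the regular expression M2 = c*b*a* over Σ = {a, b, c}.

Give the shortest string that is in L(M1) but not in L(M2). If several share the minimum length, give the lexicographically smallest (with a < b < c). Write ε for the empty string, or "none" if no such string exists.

The string acb is accepted by M1 but not by M2.
No shorter string lies in the difference, and acb is the lexicographically first length-3 string in L(M1) \ L(M2).

acb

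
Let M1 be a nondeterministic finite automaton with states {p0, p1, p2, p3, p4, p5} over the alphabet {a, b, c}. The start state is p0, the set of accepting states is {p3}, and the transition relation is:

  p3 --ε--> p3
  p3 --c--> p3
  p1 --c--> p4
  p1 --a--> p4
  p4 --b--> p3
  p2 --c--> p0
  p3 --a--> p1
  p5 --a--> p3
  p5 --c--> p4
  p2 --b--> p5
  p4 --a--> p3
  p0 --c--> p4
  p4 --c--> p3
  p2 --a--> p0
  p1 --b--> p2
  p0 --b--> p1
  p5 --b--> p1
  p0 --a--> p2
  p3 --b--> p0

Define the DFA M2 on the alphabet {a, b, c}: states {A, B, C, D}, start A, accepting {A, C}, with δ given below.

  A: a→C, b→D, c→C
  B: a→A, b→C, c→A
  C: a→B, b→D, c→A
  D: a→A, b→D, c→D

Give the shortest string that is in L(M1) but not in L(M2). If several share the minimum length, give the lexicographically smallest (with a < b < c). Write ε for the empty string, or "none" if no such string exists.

ca

The string ca is accepted by M1 but not by M2.
No shorter string lies in the difference, and ca is the lexicographically first length-2 string in L(M1) \ L(M2).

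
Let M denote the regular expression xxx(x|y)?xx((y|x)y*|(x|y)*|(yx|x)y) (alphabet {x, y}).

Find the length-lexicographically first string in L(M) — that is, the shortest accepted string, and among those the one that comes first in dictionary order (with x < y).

xxxxx

By inspection of the expression, no string of length less than 5 matches, and xxxxx is the lexicographically first match of length 5.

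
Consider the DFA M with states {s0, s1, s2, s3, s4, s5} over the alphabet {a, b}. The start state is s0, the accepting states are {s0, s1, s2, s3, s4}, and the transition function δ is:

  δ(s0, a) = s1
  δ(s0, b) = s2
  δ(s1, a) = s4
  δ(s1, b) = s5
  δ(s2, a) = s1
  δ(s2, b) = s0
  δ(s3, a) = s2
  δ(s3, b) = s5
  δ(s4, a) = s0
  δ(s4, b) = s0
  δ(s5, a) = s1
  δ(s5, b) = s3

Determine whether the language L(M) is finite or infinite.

infinite

State s0 is reachable from the start and can reach an accepting state, and it lies on the cycle s0 → s1 → s4 → s0.
Traversing that cycle any number of times yields accepted strings of unbounded length, so the language is infinite.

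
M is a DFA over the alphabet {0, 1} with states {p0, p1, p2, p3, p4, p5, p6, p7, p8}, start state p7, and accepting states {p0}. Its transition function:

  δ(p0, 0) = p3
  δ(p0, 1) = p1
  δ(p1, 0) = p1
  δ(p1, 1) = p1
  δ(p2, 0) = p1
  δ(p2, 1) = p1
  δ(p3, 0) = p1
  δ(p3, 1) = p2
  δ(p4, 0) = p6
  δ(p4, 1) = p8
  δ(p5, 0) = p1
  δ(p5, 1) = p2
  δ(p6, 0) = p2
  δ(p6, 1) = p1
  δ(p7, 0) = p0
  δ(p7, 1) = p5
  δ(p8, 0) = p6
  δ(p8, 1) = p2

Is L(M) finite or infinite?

The useful states (reachable from p7 and able to reach an accepting state) are {p0, p7}.
Restricted to these states the transition graph has no cycle, so every accepting path has bounded length and L is finite.

finite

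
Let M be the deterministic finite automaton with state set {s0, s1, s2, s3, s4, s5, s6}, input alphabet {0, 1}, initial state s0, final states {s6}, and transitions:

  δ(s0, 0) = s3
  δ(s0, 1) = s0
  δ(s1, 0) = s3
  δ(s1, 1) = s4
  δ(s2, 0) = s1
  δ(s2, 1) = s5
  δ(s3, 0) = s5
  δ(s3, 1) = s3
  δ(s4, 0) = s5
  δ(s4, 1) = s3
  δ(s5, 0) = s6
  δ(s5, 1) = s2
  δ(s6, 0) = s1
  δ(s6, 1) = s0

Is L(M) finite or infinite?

State s0 is reachable from the start and can reach an accepting state, and it lies on the cycle s0 → s0.
Traversing that cycle any number of times yields accepted strings of unbounded length, so the language is infinite.

infinite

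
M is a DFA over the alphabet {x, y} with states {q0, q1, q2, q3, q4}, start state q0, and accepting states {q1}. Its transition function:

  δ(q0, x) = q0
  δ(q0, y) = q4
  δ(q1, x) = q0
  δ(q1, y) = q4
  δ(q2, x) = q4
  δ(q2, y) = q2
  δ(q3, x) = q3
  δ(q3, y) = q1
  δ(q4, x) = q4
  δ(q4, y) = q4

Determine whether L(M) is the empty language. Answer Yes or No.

The states reachable from the start state are {q0, q4}.
None of the accepting states {q1} is reachable, so no string is accepted and L(M) = ∅.

Yes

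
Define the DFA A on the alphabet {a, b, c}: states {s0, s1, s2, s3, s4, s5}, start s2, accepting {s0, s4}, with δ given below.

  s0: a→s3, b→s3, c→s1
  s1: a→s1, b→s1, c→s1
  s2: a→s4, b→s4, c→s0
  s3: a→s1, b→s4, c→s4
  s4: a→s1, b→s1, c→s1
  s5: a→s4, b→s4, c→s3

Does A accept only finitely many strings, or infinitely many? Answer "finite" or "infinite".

The useful states (reachable from s2 and able to reach an accepting state) are {s0, s2, s3, s4}.
Restricted to these states the transition graph has no cycle, so every accepting path has bounded length and L is finite.

finite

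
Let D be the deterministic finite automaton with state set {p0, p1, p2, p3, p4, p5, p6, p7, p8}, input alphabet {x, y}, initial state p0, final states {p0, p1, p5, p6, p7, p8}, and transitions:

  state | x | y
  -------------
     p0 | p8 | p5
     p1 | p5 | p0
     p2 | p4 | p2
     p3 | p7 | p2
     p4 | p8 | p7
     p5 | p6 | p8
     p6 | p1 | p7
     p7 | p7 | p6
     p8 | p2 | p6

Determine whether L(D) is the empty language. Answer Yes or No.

The empty string ε is accepted: the run p0 ends in the accepting state p0.
Since at least one string is accepted, L(D) is not empty.

No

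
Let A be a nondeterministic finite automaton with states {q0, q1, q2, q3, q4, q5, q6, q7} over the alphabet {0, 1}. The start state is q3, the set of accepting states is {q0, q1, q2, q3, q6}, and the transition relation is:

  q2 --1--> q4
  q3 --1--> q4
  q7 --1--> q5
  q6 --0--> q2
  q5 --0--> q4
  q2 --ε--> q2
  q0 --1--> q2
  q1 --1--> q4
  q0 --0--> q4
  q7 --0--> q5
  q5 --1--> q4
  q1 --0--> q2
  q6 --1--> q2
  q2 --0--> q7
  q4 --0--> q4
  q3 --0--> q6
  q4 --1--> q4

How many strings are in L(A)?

The useful subgraph on states {q2, q3, q6} is acyclic, so L(A) is finite; the longest accepting path visits 3 useful states, giving maximum string length 2.
Counting accepting paths from q3 by length: 1 of length 0, 1 of length 1, 2 of length 2. Total 4.

4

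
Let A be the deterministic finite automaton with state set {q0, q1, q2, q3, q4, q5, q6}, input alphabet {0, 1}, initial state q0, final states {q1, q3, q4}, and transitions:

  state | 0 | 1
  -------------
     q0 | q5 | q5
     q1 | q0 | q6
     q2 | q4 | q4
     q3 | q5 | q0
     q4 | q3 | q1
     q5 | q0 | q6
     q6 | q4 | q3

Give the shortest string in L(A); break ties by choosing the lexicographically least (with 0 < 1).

A breadth-first search from q0 reaches an accepting state first via the path q0 → q5 → q6 → q4 on input 010.
No string of length < 3 is accepted (BFS exhausts all shorter strings without reaching an accepting state), and 010 is the lexicographically least accepting string of length 3.

010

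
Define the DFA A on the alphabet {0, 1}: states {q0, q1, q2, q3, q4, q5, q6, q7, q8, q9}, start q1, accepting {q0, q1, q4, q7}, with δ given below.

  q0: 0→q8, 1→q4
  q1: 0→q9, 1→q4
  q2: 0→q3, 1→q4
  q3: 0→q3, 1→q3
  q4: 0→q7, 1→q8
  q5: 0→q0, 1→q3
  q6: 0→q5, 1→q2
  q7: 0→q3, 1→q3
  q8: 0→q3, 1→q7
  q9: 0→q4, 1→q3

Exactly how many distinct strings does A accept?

The useful subgraph on states {q1, q4, q7, q8, q9} is acyclic, so L(A) is finite; the longest accepting path visits 5 useful states, giving maximum string length 4.
Counting accepting paths from q1 by length: 1 of length 0, 1 of length 1, 2 of length 2, 2 of length 3, 1 of length 4. Total 7.

7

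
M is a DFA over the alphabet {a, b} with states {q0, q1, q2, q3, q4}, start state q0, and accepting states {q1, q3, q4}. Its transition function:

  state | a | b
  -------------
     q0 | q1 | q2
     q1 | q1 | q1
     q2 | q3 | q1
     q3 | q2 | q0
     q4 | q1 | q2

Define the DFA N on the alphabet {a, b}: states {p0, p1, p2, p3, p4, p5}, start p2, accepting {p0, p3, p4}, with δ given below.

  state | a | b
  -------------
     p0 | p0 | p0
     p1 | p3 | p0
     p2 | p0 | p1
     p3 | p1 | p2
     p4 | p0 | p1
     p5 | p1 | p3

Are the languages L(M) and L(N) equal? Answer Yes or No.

Yes

Exploring the product automaton M × N from the start pair (q0, p2), following both machines on each input symbol, reaches 4 state pairs: (q0, p2), (q1, p0), (q2, p1), (q3, p3).
M accepts in {q1, q3, q4} and N accepts in {p0, p3, p4}. In every reachable pair the two components are either both accepting — (q1, p0), (q3, p3) — or both non-accepting, so no string is accepted by exactly one of the machines: L(M) \ L(N) and L(N) \ L(M) are both empty.
Hence every string is accepted by M iff it is accepted by N, and the two languages coincide.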